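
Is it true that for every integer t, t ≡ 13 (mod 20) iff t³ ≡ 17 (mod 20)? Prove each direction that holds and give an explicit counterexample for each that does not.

Both implications hold.

Converse. Suppose t³ ≡ 17 (mod 20). The only residue r in {0, …, 19} with r³ ≡ 17 (mod 20) is r = 13, so t ≡ 13 (mod 20).

Forward direction. Suppose t ≡ 13 (mod 20). Write t = 20j + 13. Then (20j + 13)³ = 8000j³ + 15600j² + 10140j + 2197 = 20(400j³ + 780j² + 507j + 109) + 17, so t³ ≡ 17 (mod 20).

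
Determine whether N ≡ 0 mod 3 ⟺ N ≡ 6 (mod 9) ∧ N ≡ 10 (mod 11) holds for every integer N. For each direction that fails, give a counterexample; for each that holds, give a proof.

Not equivalent: only (⇐) holds.

(⟹) This fails: N = 0 gives 0 ≡ 0 (mod 3) but 0 ≡ 0 (mod 9), so the conjunction on the right does not hold.

(⟸) Conversely, if N ≡ 6 (mod 9) and N ≡ 10 (mod 11), then by the Chinese remainder theorem N ≡ 87 (mod 99). Since 87 ≡ 0 (mod 3) and 3 ∣ 99, we get N ≡ 0 (mod 3).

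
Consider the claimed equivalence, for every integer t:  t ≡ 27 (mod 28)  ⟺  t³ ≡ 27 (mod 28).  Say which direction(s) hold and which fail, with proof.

Only the forward implication holds.

[⇒] Suppose t ≡ 27 (mod 28). Write t = 28j + 27. Then (28j + 27)³ = 21952j³ + 63504j² + 61236j + 19683 = 28(784j³ + 2268j² + 2187j + 702) + 27, so t³ ≡ 27 (mod 28).

[⇐] This fails: take t = 3. Then 3³ = 27 ≡ 27 (mod 28), yet 3 ≡ 3 (mod 28), not 27.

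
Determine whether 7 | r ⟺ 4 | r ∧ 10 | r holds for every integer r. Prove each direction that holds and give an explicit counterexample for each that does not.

Both directions fail.

(⟹) This fails: take r = 7. Certainly 7 ∣ 7, but 4 ∤ 7.

(⟸) This fails: take r = 20. Both 4 ∣ 20 and 10 ∣ 20, yet 20 is not a multiple of 7 (since 20 = 2·7 + 6), so 7 ∤ 20.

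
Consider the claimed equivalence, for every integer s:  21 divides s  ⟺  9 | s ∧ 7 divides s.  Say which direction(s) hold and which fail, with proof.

(⟹) This fails: take s = 21. Certainly 21 ∣ 21, but 9 ∤ 21.

(⟸) Suppose 9 ∣ s and 7 ∣ s. Any common multiple of 9 and 7 is a multiple of their lcm; here gcd(9, 7) = 1, so lcm(9, 7) = 9·7 = 63, so 63 ∣ s. Since 21 ∣ 63, it follows that 21 ∣ s.

Only the converse holds.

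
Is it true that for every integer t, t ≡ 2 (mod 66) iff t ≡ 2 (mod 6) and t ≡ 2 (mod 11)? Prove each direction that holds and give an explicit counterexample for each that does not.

[⇒] Suppose t ≡ 2 (mod 66); write t = 66j + 2. Since 6 ∣ 66, reducing mod 6 gives t ≡ 2 (mod 6); since 11 ∣ 66, reducing mod 11 gives t ≡ 2 (mod 11).

[⇐] Conversely, if t ≡ 2 (mod 6) and t ≡ 2 (mod 11), then by the Chinese remainder theorem t ≡ 2 (mod 66). This is exactly t ≡ 2 (mod 66).

Both implications hold.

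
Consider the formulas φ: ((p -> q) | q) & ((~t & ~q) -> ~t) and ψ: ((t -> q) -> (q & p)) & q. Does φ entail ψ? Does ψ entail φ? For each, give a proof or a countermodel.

(→) This fails. Under t = F, p = F, q = F, the left side is true but the right side is false.

(←) Assume the antecedent. If t is true, the antecedent forces (t = T, p = T, q = T), and the consequent holds there. If t is false, the antecedent forces (t = F, p = T, q = T), and the consequent holds there. Either way the consequent holds.

Only the converse holds.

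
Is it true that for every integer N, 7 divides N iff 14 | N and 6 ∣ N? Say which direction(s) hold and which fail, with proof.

Forward direction. This fails: take N = 7. Certainly 7 ∣ 7, but 14 ∤ 7.

Converse. Suppose 14 ∣ N and 6 ∣ N. Any common multiple of 14 and 6 is a multiple of their lcm; here lcm(14, 6) = 14·6/gcd(14, 6) = 84/2 = 42, so 42 ∣ N. Since 7 ∣ 42, it follows that 7 ∣ N.

The forward direction fails; the converse holds.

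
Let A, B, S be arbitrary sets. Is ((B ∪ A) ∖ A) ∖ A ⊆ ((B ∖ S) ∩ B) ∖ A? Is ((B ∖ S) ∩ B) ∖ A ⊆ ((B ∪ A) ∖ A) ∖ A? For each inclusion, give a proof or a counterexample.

Only the reverse inclusion holds.

(⊇) Let x ∈ ((B ∖ S) ∩ B) ∖ A. Then x ∈ B and x ∉ A, S, from which x ∈ ((B ∪ A) ∖ A) ∖ A.

(⊆) This inclusion fails. Take A = ∅, B = {1}, S = {1}; then 1 ∈ ((B ∪ A) ∖ A) ∖ A but 1 ∉ ((B ∖ S) ∩ B) ∖ A.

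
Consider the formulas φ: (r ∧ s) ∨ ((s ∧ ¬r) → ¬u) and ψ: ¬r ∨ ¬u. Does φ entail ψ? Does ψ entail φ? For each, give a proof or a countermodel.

(⇒) fails and (⇐) fails.

(→) This fails. Under r = T, u = T, s = F, the left side is true but the right side is false.

(←) This fails. Under r = F, u = T, s = T, the left side is false but the right side is true.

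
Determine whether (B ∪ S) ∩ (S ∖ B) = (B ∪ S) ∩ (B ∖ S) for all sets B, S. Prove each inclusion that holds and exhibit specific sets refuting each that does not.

Forward inclusion. This inclusion fails. Take B = ∅, S = {1}; then 1 ∈ (B ∪ S) ∩ (S ∖ B) but 1 ∉ (B ∪ S) ∩ (B ∖ S).

Reverse inclusion. This inclusion fails. Take B = {1}, S = ∅; then 1 ∈ (B ∪ S) ∩ (B ∖ S) but 1 ∉ (B ∪ S) ∩ (S ∖ B).

Neither inclusion holds.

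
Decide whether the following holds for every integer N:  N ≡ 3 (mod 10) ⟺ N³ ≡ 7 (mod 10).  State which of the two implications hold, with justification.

Both implications hold.

(⟹) Suppose N ≡ 3 (mod 10). Write N = 10j + 3. Then (10j + 3)³ = 1000j³ + 900j² + 270j + 27 = 10(100j³ + 90j² + 27j + 2) + 7, so N³ ≡ 7 (mod 10).

(⟸) Conversely, suppose N³ ≡ 7 (mod 10). The only residue r in {0, …, 9} with r³ ≡ 7 (mod 10) is r = 3, so N ≡ 3 (mod 10).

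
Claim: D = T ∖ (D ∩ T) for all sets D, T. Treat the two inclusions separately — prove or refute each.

(⊆) fails and (⊇) fails.

Forward inclusion. This inclusion fails. Take D = {1}, T = ∅; then 1 ∈ D but 1 ∉ T ∖ (D ∩ T).

Reverse inclusion. This inclusion fails. Take D = ∅, T = {1}; then 1 ∈ T ∖ (D ∩ T) but 1 ∉ D.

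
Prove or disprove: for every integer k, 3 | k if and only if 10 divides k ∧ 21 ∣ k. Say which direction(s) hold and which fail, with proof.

Only the converse holds.

(→) This fails: take k = 3. Certainly 3 ∣ 3, but 10 ∤ 3.

(←) Suppose 10 ∣ k and 21 ∣ k. Any common multiple of 10 and 21 is a multiple of their lcm; here gcd(10, 21) = 1, so lcm(10, 21) = 10·21 = 210, so 210 ∣ k. Since 3 ∣ 210, it follows that 3 ∣ k.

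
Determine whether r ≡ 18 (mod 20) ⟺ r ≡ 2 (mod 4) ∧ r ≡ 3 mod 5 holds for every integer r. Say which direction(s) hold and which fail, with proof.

Both directions hold; the statement is true.

[⇒] Suppose r ≡ 18 (mod 20); write r = 20j + 18. Since 4 ∣ 20, reducing mod 4 gives r ≡ 18 ≡ 2 (mod 4); since 5 ∣ 20, reducing mod 5 gives r ≡ 18 ≡ 3 (mod 5).

[⇐] Conversely, if r ≡ 2 (mod 4) and r ≡ 3 (mod 5), then by the Chinese remainder theorem r ≡ 18 (mod 20). This is exactly r ≡ 18 (mod 20).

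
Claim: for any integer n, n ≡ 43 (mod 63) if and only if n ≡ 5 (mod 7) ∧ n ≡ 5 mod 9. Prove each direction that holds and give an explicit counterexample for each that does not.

Both directions fail.

Forward direction. This fails: n = 43 gives 43 ≡ 43 (mod 63) but 43 ≡ 1 (mod 7), so the conjunction on the right does not hold.

Converse. This fails: n = 5 satisfies both congruences on the right (5 ≡ 5 mod 7 and 5 ≡ 5 mod 9) yet 5 ≡ 5 (mod 63), not 43.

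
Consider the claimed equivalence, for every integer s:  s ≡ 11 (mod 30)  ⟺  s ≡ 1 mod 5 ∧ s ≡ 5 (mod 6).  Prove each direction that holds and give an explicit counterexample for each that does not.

Both directions hold.

(⟹) Suppose s ≡ 11 (mod 30); write s = 30j + 11. Since 5 ∣ 30, reducing mod 5 gives s ≡ 11 ≡ 1 (mod 5); since 6 ∣ 30, reducing mod 6 gives s ≡ 11 ≡ 5 (mod 6).

(⟸) Conversely, if s ≡ 1 (mod 5) and s ≡ 5 (mod 6), then by the Chinese remainder theorem s ≡ 11 (mod 30). This is exactly s ≡ 11 (mod 30).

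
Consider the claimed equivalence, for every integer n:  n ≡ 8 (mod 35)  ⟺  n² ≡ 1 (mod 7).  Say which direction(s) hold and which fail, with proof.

Forward direction. Suppose n ≡ 8 (mod 35). Then n² ≡ 8² = 64 (mod 35), and since 7 ∣ 35, also n² ≡ 1 (mod 7).

Converse. This fails: take n = 1. Then 1² = 1 ≡ 1 (mod 7), yet 1 ≡ 1 (mod 35), not 8.

(⇒) holds; (⇐) fails.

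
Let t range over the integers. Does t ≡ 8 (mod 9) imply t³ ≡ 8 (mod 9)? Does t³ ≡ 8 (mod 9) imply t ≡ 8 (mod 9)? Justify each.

Only the forward implication holds.

(⇐) This fails: take t = 2. Then 2³ = 8 ≡ 8 (mod 9), yet 2 ≡ 2 (mod 9), not 8.

(⇒) Suppose t ≡ 8 (mod 9). Write t = 9j + 8. Then (9j + 8)³ = 729j³ + 1944j² + 1728j + 512 = 9(81j³ + 216j² + 192j + 56) + 8, so t³ ≡ 8 (mod 9).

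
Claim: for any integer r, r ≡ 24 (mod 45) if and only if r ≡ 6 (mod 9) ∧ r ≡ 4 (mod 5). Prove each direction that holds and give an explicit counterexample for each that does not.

The biconditional holds.

(←) If r ≡ 6 (mod 9) and r ≡ 4 (mod 5), then by the Chinese remainder theorem r ≡ 24 (mod 45). This is exactly r ≡ 24 (mod 45).

(→) Suppose r ≡ 24 (mod 45); write r = 45j + 24. Since 9 ∣ 45, reducing mod 9 gives r ≡ 24 ≡ 6 (mod 9); since 5 ∣ 45, reducing mod 5 gives r ≡ 24 ≡ 4 (mod 5).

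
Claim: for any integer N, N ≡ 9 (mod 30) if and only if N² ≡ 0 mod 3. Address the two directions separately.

The forward direction holds; the converse fails.

(⇒) Suppose N ≡ 9 (mod 30). Then N² ≡ 9² = 81 (mod 30), and since 3 ∣ 30, also N² ≡ 0 (mod 3).

(⇐) This fails: take N = 0. Then 0² = 0 ≡ 0 (mod 3), yet 0 ≡ 0 (mod 30), not 9.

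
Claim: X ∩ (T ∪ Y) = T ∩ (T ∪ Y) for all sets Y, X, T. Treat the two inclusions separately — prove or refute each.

Neither inclusion holds.

(⊆) This inclusion fails. Take Y = {1}, X = {1}, T = ∅; then 1 ∈ X ∩ (T ∪ Y) but 1 ∉ T ∩ (T ∪ Y).

(⊇) This inclusion fails. Take Y = ∅, X = ∅, T = {1}; then 1 ∈ T ∩ (T ∪ Y) but 1 ∉ X ∩ (T ∪ Y).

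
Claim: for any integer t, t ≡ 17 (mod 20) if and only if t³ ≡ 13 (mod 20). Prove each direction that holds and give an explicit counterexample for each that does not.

Equivalent; both directions hold.

Converse. Suppose t³ ≡ 13 (mod 20). The only residue r in {0, …, 19} with r³ ≡ 13 (mod 20) is r = 17, so t ≡ 17 (mod 20).

Forward direction. Suppose t ≡ 17 (mod 20). Write t = 20j + 17. Then (20j + 17)³ = 8000j³ + 20400j² + 17340j + 4913 = 20(400j³ + 1020j² + 867j + 245) + 13, so t³ ≡ 13 (mod 20).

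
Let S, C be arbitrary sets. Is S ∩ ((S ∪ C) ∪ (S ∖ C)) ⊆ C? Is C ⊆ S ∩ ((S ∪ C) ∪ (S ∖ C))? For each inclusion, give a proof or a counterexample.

(⟹) This inclusion fails. Take S = {1}, C = ∅; then 1 ∈ S ∩ ((S ∪ C) ∪ (S ∖ C)) but 1 ∉ C.

(⟸) This inclusion fails. Take S = ∅, C = {1}; then 1 ∈ C but 1 ∉ S ∩ ((S ∪ C) ∪ (S ∖ C)).

Neither inclusion holds.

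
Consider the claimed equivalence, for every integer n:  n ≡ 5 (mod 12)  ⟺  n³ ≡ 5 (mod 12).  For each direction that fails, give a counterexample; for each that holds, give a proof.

Both directions hold.

Converse. Suppose n³ ≡ 5 (mod 12). The only residue r in {0, …, 11} with r³ ≡ 5 (mod 12) is r = 5, so n ≡ 5 (mod 12).

Forward direction. Suppose n ≡ 5 (mod 12). Write n = 12j + 5. Then (12j + 5)³ = 1728j³ + 2160j² + 900j + 125 = 12(144j³ + 180j² + 75j + 10) + 5, so n³ ≡ 5 (mod 12).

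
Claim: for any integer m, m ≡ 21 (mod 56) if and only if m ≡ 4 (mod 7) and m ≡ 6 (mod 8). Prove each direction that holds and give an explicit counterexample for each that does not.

Neither implication holds.

(⇒) This fails: m = 21 gives 21 ≡ 21 (mod 56) but 21 ≡ 0 (mod 7), so the conjunction on the right does not hold.

(⇐) This fails: m = 46 satisfies both congruences on the right (46 ≡ 4 mod 7 and 46 ≡ 6 mod 8) yet 46 ≡ 46 (mod 56), not 21.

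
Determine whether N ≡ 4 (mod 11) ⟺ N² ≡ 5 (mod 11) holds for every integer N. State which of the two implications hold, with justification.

The forward direction holds; the converse fails.

[⇐] This fails: take N = 7. Then 7² = 49 ≡ 5 (mod 11), yet 7 ≡ 7 (mod 11), not 4.

[⇒] Suppose N ≡ 4 (mod 11). Write N = 11j + 4. Then (11j + 4)² = 121j² + 88j + 16 = 11(11j² + 8j + 1) + 5, so N² ≡ 5 (mod 11).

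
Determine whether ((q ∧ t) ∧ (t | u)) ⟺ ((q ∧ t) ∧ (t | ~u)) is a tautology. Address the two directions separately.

(⇒) Assume the antecedent. If u is true, the antecedent forces (u = T, q = T, t = T), and (q ∧ t) ∧ (t | ~u) holds there. If u is false, the antecedent forces (u = F, q = T, t = T), and (q ∧ t) ∧ (t | ~u) holds there. Either way (q ∧ t) ∧ (t | ~u) holds.

(⇐) Assume the antecedent. If u is true, the antecedent forces (u = T, q = T, t = T), and (q ∧ t) ∧ (t | u) holds there. If u is false, the antecedent forces (u = F, q = T, t = T), and (q ∧ t) ∧ (t | u) holds there. Either way (q ∧ t) ∧ (t | u) holds.

The biconditional holds.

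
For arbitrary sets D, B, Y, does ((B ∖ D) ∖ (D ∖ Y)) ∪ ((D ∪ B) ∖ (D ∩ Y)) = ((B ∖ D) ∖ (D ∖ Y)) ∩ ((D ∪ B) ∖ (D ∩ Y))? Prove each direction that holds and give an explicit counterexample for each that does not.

(⟹) This inclusion fails. Take D = {1}, B = ∅, Y = ∅; then 1 ∈ ((B ∖ D) ∖ (D ∖ Y)) ∪ ((D ∪ B) ∖ (D ∩ Y)) but 1 ∉ ((B ∖ D) ∖ (D ∖ Y)) ∩ ((D ∪ B) ∖ (D ∩ Y)).

(⟸) Let x ∈ ((B ∖ D) ∖ (D ∖ Y)) ∩ ((D ∪ B) ∖ (D ∩ Y)). Then either x ∈ B and x ∉ D, Y; or x ∈ B ∩ Y and x ∉ D. In each case x ∈ ((B ∖ D) ∖ (D ∖ Y)) ∪ ((D ∪ B) ∖ (D ∩ Y)), so ((B ∖ D) ∖ (D ∖ Y)) ∩ ((D ∪ B) ∖ (D ∩ Y)) ⊆ ((B ∖ D) ∖ (D ∖ Y)) ∪ ((D ∪ B) ∖ (D ∩ Y)).

Only the reverse inclusion holds.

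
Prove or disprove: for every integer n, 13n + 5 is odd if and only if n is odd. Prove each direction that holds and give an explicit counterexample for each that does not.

(→) This fails: n = 2 gives 13n + 5 = 31, which is odd, but 2 is even, not odd.

(←) This also fails: n = 1 is odd, but 13n + 5 = 18 is even, not odd.

(⇒) fails and (⇐) fails.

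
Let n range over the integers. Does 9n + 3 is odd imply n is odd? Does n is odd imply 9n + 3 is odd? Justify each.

Neither direction holds.

(⟹) This fails: n = 0 gives 9n + 3 = 3, which is odd, but 0 is even, not odd.

(⟸) This also fails: n = 3 is odd, but 9n + 3 = 30 is even, not odd.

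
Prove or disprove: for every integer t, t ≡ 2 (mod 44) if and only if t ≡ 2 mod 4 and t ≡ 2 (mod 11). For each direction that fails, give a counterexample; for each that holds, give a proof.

(⇒) Suppose t ≡ 2 (mod 44); write t = 44j + 2. Since 4 ∣ 44, reducing mod 4 gives t ≡ 2 (mod 4); since 11 ∣ 44, reducing mod 11 gives t ≡ 2 (mod 11).

(⇐) Conversely, if t ≡ 2 (mod 4) and t ≡ 2 (mod 11), then by the Chinese remainder theorem t ≡ 2 (mod 44). This is exactly t ≡ 2 (mod 44).

Both directions hold.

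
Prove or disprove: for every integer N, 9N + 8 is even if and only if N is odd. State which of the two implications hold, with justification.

Both directions fail.

(⇒) This fails: N = 4 gives 9N + 8 = 44, which is even, but 4 is even, not odd.

(⇐) This also fails: N = 5 is odd, but 9N + 8 = 53 is odd, not even.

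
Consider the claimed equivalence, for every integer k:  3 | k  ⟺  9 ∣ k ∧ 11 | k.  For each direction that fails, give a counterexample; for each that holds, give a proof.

Not equivalent: only (⇐) holds.

Forward direction. This fails: take k = 3. Certainly 3 ∣ 3, but 9 ∤ 3.

Converse. Suppose 9 ∣ k and 11 ∣ k. Any common multiple of 9 and 11 is a multiple of their lcm; here gcd(9, 11) = 1, so lcm(9, 11) = 9·11 = 99, so 99 ∣ k. Since 3 ∣ 99, it follows that 3 ∣ k.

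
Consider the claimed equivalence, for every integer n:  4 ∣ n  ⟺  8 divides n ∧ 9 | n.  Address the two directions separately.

[⇒] This fails: take n = 4. Certainly 4 ∣ 4, but 8 ∤ 4.

[⇐] Suppose 8 ∣ n and 9 ∣ n. Any common multiple of 8 and 9 is a multiple of their lcm; here gcd(8, 9) = 1, so lcm(8, 9) = 8·9 = 72, so 72 ∣ n. Since 4 ∣ 72, it follows that 4 ∣ n.

Only the reverse direction holds.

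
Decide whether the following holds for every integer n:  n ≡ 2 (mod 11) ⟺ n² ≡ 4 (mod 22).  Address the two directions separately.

Neither implication holds.

(⟹) This fails: take n = 13. Then 13 ≡ 2 (mod 11), but 13² = 169 ≡ 15 (mod 22), not 4.

(⟸) This fails: take n = 20. Then 20² = 400 ≡ 4 (mod 22), yet 20 ≡ 9 (mod 11), not 2.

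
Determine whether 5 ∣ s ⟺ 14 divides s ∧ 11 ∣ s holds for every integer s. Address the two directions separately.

(⇒) fails and (⇐) fails.

(⟹) This fails: take s = 5. Certainly 5 ∣ 5, but 14 ∤ 5.

(⟸) This fails: take s = 154. Both 14 ∣ 154 and 11 ∣ 154, yet 154 is not a multiple of 5 (since 154 = 30·5 + 4), so 5 ∤ 154.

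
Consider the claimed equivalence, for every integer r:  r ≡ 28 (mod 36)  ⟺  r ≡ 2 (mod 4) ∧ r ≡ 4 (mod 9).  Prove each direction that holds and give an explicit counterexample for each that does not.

Neither direction holds.

(→) This fails: r = 28 gives 28 ≡ 28 (mod 36) but 28 ≡ 0 (mod 4), so the conjunction on the right does not hold.

(←) This fails: r = 22 satisfies both congruences on the right (22 ≡ 2 mod 4 and 22 ≡ 4 mod 9) yet 22 ≡ 22 (mod 36), not 28.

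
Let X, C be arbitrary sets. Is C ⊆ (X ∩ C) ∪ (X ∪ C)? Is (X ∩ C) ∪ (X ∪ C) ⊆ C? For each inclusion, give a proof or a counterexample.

Forward inclusion. Let x ∈ C. Then either x ∈ C and x ∉ X; or x ∈ X ∩ C. In each case x ∈ (X ∩ C) ∪ (X ∪ C), so C ⊆ (X ∩ C) ∪ (X ∪ C).

Reverse inclusion. This inclusion fails. Take X = {1}, C = ∅; then 1 ∈ (X ∩ C) ∪ (X ∪ C) but 1 ∉ C.

The sets are not equal: only the forward inclusion holds.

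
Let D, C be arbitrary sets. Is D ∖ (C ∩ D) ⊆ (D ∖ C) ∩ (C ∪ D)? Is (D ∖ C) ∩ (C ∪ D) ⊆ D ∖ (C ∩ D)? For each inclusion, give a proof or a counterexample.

(⊇) Let x ∈ (D ∖ C) ∩ (C ∪ D). Then x ∈ D and x ∉ C, from which x ∈ D ∖ (C ∩ D).

(⊆) Let x ∈ D ∖ (C ∩ D). Then x ∈ D and x ∉ C, from which x ∈ (D ∖ C) ∩ (C ∪ D).

The two sets are equal.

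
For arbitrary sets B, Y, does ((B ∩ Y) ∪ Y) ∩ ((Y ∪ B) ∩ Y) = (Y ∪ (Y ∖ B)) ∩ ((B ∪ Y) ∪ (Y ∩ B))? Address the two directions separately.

(⊆) Let x ∈ ((B ∩ Y) ∪ Y) ∩ ((Y ∪ B) ∩ Y). Then either x ∈ Y and x ∉ B; or x ∈ B ∩ Y. In each case x ∈ (Y ∪ (Y ∖ B)) ∩ ((B ∪ Y) ∪ (Y ∩ B)), so ((B ∩ Y) ∪ Y) ∩ ((Y ∪ B) ∩ Y) ⊆ (Y ∪ (Y ∖ B)) ∩ ((B ∪ Y) ∪ (Y ∩ B)).

(⊇) Let x ∈ (Y ∪ (Y ∖ B)) ∩ ((B ∪ Y) ∪ (Y ∩ B)). Then either x ∈ Y and x ∉ B; or x ∈ B ∩ Y. In each case x ∈ ((B ∩ Y) ∪ Y) ∩ ((Y ∪ B) ∩ Y), so (Y ∪ (Y ∖ B)) ∩ ((B ∪ Y) ∪ (Y ∩ B)) ⊆ ((B ∩ Y) ∪ Y) ∩ ((Y ∪ B) ∩ Y).

The two sets are equal.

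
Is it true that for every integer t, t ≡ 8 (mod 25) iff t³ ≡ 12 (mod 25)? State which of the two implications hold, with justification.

Equivalent; both directions hold.

(⟹) Suppose t ≡ 8 (mod 25). Write t = 25j + 8. Then (25j + 8)³ = 15625j³ + 15000j² + 4800j + 512 = 25(625j³ + 600j² + 192j + 20) + 12, so t³ ≡ 12 (mod 25).

(⟸) Conversely, suppose t³ ≡ 12 (mod 25). The only residue r in {0, …, 24} with r³ ≡ 12 (mod 25) is r = 8, so t ≡ 8 (mod 25).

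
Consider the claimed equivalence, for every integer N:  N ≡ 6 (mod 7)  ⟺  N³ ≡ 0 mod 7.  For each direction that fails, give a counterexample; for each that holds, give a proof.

Neither implication holds.

(→) This fails: take N = 6. Then 6 ≡ 6 (mod 7), but 6³ = 216 ≡ 6 (mod 7), not 0.

(←) This fails: take N = 0. Then 0³ = 0 ≡ 0 (mod 7), yet 0 ≡ 0 (mod 7), not 6.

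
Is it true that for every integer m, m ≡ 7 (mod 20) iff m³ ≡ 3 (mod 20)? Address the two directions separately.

Both directions hold; the statement is true.

(→) Suppose m ≡ 7 (mod 20). Write m = 20j + 7. Then (20j + 7)³ = 8000j³ + 8400j² + 2940j + 343 = 20(400j³ + 420j² + 147j + 17) + 3, so m³ ≡ 3 (mod 20).

(←) Conversely, suppose m³ ≡ 3 (mod 20). The only residue r in {0, …, 19} with r³ ≡ 3 (mod 20) is r = 7, so m ≡ 7 (mod 20).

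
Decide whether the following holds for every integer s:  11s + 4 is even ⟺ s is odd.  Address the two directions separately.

Both directions fail.

[⇒] This fails: s = 6 gives 11s + 4 = 70, which is even, but 6 is even, not odd.

[⇐] This also fails: s = 5 is odd, but 11s + 4 = 59 is odd, not even.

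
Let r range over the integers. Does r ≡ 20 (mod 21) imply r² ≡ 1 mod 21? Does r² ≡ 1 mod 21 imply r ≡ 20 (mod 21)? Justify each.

(⇒) holds; (⇐) fails.

Forward direction. Suppose r ≡ 20 (mod 21). Write r = 21j + 20. Then (21j + 20)² = 441j² + 840j + 400 = 21(21j² + 40j + 19) + 1, so r² ≡ 1 (mod 21).

Converse. This fails: take r = 1. Then 1² = 1 ≡ 1 (mod 21), yet 1 ≡ 1 (mod 21), not 20.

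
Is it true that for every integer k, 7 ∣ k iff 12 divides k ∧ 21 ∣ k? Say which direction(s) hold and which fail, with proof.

[⇒] This fails: take k = 7. Certainly 7 ∣ 7, but 12 ∤ 7.

[⇐] Suppose 12 ∣ k and 21 ∣ k. Any common multiple of 12 and 21 is a multiple of their lcm; here lcm(12, 21) = 12·21/gcd(12, 21) = 252/3 = 84, so 84 ∣ k. Since 7 ∣ 84, it follows that 7 ∣ k.

Only the reverse direction holds.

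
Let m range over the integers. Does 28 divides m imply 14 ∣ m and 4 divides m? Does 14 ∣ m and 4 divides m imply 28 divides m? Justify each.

Both implications hold.

(⟹) If 28 ∣ m, write m = 28q. Since 28 = 2·14, m = 14·(2q), so 14 ∣ m; and since 28 = 7·4, m = 4·(7q), so 4 ∣ m.

(⟸) Suppose 14 ∣ m and 4 ∣ m. Any common multiple of 14 and 4 is a multiple of their lcm; here lcm(14, 4) = 14·4/gcd(14, 4) = 56/2 = 28, so 28 ∣ m.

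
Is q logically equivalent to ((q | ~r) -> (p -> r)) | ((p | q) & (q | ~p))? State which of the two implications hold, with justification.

The forward direction holds; the converse fails.

(→) Assume the antecedent. If q is true, the consequent reduces to true regardless of the other variables. If q is false, the antecedent cannot hold. Either way the consequent holds.

(←) This fails. Under q = F, r = F, p = F, the left side is false but the right side is true.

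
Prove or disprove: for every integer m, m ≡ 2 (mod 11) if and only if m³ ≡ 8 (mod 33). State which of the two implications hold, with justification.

Only the converse holds.

(⇐) The residues r modulo 33 with r³ ≡ 8 (mod 33) are exactly {2}, and each is ≡ 2 (mod 11).

(⇒) This fails: take m = 13. Then 13 ≡ 2 (mod 11), but 13³ = 2197 ≡ 19 (mod 33), not 8.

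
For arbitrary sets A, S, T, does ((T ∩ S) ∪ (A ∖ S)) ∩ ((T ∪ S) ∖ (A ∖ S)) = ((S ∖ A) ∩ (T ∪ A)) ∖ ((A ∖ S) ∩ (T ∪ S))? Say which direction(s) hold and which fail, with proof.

Only the reverse inclusion holds.

(⟸) Let x ∈ ((S ∖ A) ∩ (T ∪ A)) ∖ ((A ∖ S) ∩ (T ∪ S)). Then x ∈ S ∩ T and x ∉ A, from which x ∈ ((T ∩ S) ∪ (A ∖ S)) ∩ ((T ∪ S) ∖ (A ∖ S)).

(⟹) This inclusion fails. Take A = {1}, S = {1}, T = {1}; then 1 ∈ ((T ∩ S) ∪ (A ∖ S)) ∩ ((T ∪ S) ∖ (A ∖ S)) but 1 ∉ ((S ∖ A) ∩ (T ∪ A)) ∖ ((A ∖ S) ∩ (T ∪ S)).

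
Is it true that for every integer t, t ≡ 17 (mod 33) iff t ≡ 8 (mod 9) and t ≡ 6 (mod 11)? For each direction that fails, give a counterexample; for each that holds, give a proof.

The forward direction fails; the converse holds.

(⇒) This fails: t = 50 gives 50 ≡ 17 (mod 33) but 50 ≡ 5 (mod 9), so the conjunction on the right does not hold.

(⇐) Conversely, if t ≡ 8 (mod 9) and t ≡ 6 (mod 11), then by the Chinese remainder theorem t ≡ 17 (mod 99). Since 17 ≡ 17 (mod 33) and 33 ∣ 99, we get t ≡ 17 (mod 33).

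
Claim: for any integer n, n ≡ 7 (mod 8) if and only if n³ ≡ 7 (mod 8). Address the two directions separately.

(⇒) Suppose n ≡ 7 (mod 8). Write n = 8j + 7. Then (8j + 7)³ = 512j³ + 1344j² + 1176j + 343 = 8(64j³ + 168j² + 147j + 42) + 7, so n³ ≡ 7 (mod 8).

(⇐) Conversely, suppose n³ ≡ 7 (mod 8). The only residue r in {0, …, 7} with r³ ≡ 7 (mod 8) is r = 7, so n ≡ 7 (mod 8).

Both directions hold; the statement is true.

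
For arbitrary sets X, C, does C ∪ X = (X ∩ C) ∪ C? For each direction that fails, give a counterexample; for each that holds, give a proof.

The sets are not equal: only the reverse inclusion holds.

(⊆) This inclusion fails. Take X = {1}, C = ∅; then 1 ∈ C ∪ X but 1 ∉ (X ∩ C) ∪ C.

(⊇) Let x ∈ (X ∩ C) ∪ C. Then either x ∈ C and x ∉ X; or x ∈ X ∩ C. In each case x ∈ C ∪ X, so (X ∩ C) ∪ C ⊆ C ∪ X.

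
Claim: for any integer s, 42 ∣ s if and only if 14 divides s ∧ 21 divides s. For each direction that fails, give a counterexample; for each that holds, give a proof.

(⟹) If 42 ∣ s, write s = 42q. Since 42 = 3·14, s = 14·(3q), so 14 ∣ s; and since 42 = 2·21, s = 21·(2q), so 21 ∣ s.

(⟸) Suppose 14 ∣ s and 21 ∣ s. Any common multiple of 14 and 21 is a multiple of their lcm; here lcm(14, 21) = 14·21/gcd(14, 21) = 294/7 = 42, so 42 ∣ s.

Equivalent; both directions hold.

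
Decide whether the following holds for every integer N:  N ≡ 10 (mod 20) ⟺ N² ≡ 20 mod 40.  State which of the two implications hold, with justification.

Forward direction. Suppose N ≡ 10 (mod 20). Working modulo 40, N ∈ {10, 30}; for each such r, r² ≡ 20 (mod 40).

Converse. The residues r modulo 40 with r² ≡ 20 (mod 40) are exactly {10, 30}, and each is ≡ 10 (mod 20).

Both directions hold; the statement is true.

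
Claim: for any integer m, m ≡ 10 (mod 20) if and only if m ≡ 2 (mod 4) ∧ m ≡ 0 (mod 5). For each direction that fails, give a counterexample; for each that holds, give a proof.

The biconditional holds.

[⇐] If m ≡ 2 (mod 4) and m ≡ 0 (mod 5), then by the Chinese remainder theorem m ≡ 10 (mod 20). This is exactly m ≡ 10 (mod 20).

[⇒] Suppose m ≡ 10 (mod 20); write m = 20j + 10. Since 4 ∣ 20, reducing mod 4 gives m ≡ 10 ≡ 2 (mod 4); since 5 ∣ 20, reducing mod 5 gives m ≡ 10 ≡ 0 (mod 5).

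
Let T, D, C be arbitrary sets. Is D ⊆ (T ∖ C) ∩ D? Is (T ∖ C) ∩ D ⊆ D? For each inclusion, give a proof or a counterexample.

(⊆) fails; (⊇) holds.

Reverse inclusion. Let x ∈ (T ∖ C) ∩ D. Then x ∈ T ∩ D and x ∉ C, from which x ∈ D.

Forward inclusion. This inclusion fails. Take T = ∅, D = {1}, C = ∅; then 1 ∈ D but 1 ∉ (T ∖ C) ∩ D.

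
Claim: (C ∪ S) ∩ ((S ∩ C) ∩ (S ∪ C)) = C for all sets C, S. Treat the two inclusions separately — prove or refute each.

Forward inclusion. Let x ∈ (C ∪ S) ∩ ((S ∩ C) ∩ (S ∪ C)). Then x ∈ C ∩ S, from which x ∈ C.

Reverse inclusion. This inclusion fails. Take C = {1}, S = ∅; then 1 ∈ C but 1 ∉ (C ∪ S) ∩ ((S ∩ C) ∩ (S ∪ C)).

The sets are not equal: only the forward inclusion holds.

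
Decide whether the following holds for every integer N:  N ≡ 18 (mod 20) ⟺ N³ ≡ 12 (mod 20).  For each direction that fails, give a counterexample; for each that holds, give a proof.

Only the forward implication holds.

(→) Suppose N ≡ 18 (mod 20). Write N = 20j + 18. Then (20j + 18)³ = 8000j³ + 21600j² + 19440j + 5832 = 20(400j³ + 1080j² + 972j + 291) + 12, so N³ ≡ 12 (mod 20).

(←) This fails: take N = 8. Then 8³ = 512 ≡ 12 (mod 20), yet 8 ≡ 8 (mod 20), not 18.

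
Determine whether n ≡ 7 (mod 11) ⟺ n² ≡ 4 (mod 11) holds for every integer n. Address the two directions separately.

Neither implication holds.

(→) This fails: take n = 7. Then 7 ≡ 7 (mod 11), but 7² = 49 ≡ 5 (mod 11), not 4.

(←) This fails: take n = 2. Then 2² = 4 ≡ 4 (mod 11), yet 2 ≡ 2 (mod 11), not 7.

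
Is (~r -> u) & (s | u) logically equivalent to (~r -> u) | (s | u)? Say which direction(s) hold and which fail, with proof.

Forward direction. Assume the antecedent. If u is true, (~r -> u) | (s | u) reduces to true regardless of the other variables. If u is false, the antecedent forces (u = F, r = T, s = T), and (~r -> u) | (s | u) holds there. Either way (~r -> u) | (s | u) holds.

Converse. This fails. Under u = F, r = T, s = F, the left side is false but the right side is true.

Only the forward implication holds.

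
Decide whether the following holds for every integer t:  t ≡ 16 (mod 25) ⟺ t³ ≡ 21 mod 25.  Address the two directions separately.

Both directions hold.

Converse. Suppose t³ ≡ 21 (mod 25). The only residue r in {0, …, 24} with r³ ≡ 21 (mod 25) is r = 16, so t ≡ 16 (mod 25).

Forward direction. Suppose t ≡ 16 (mod 25). Write t = 25j + 16. Then (25j + 16)³ = 15625j³ + 30000j² + 19200j + 4096 = 25(625j³ + 1200j² + 768j + 163) + 21, so t³ ≡ 21 (mod 25).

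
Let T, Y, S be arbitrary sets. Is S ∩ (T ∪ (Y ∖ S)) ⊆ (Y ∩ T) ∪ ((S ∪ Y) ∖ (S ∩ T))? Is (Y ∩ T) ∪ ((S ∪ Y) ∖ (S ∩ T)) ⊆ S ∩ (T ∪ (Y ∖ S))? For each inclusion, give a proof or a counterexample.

Both inclusions fail.

Forward inclusion. This inclusion fails. Take T = {1}, Y = ∅, S = {1}; then 1 ∈ S ∩ (T ∪ (Y ∖ S)) but 1 ∉ (Y ∩ T) ∪ ((S ∪ Y) ∖ (S ∩ T)).

Reverse inclusion. This inclusion fails. Take T = ∅, Y = {1}, S = ∅; then 1 ∈ (Y ∩ T) ∪ ((S ∪ Y) ∖ (S ∩ T)) but 1 ∉ S ∩ (T ∪ (Y ∖ S)).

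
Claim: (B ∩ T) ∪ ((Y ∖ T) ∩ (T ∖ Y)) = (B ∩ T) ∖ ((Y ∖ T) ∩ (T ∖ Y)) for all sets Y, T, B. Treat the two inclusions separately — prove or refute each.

(⟹) Let x ∈ (B ∩ T) ∪ ((Y ∖ T) ∩ (T ∖ Y)). Then either x ∈ T ∩ B and x ∉ Y; or x ∈ Y ∩ T ∩ B. In each case x ∈ (B ∩ T) ∖ ((Y ∖ T) ∩ (T ∖ Y)), so (B ∩ T) ∪ ((Y ∖ T) ∩ (T ∖ Y)) ⊆ (B ∩ T) ∖ ((Y ∖ T) ∩ (T ∖ Y)).

(⟸) Let x ∈ (B ∩ T) ∖ ((Y ∖ T) ∩ (T ∖ Y)). Then either x ∈ T ∩ B and x ∉ Y; or x ∈ Y ∩ T ∩ B. In each case x ∈ (B ∩ T) ∪ ((Y ∖ T) ∩ (T ∖ Y)), so (B ∩ T) ∖ ((Y ∖ T) ∩ (T ∖ Y)) ⊆ (B ∩ T) ∪ ((Y ∖ T) ∩ (T ∖ Y)).

The two sets are equal.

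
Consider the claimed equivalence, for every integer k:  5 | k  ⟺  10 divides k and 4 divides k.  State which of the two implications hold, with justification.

Converse. Suppose 10 ∣ k and 4 ∣ k. Any common multiple of 10 and 4 is a multiple of their lcm; here lcm(10, 4) = 10·4/gcd(10, 4) = 40/2 = 20, so 20 ∣ k. Since 5 ∣ 20, it follows that 5 ∣ k.

Forward direction. This fails: take k = 5. Certainly 5 ∣ 5, but 10 ∤ 5.

(⇒) fails; (⇐) holds.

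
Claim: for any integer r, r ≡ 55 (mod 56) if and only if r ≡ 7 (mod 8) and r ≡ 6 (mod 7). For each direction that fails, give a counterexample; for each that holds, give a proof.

Both implications hold.

(⟹) Suppose r ≡ 55 (mod 56); write r = 56j + 55. Since 8 ∣ 56, reducing mod 8 gives r ≡ 55 ≡ 7 (mod 8); since 7 ∣ 56, reducing mod 7 gives r ≡ 55 ≡ 6 (mod 7).

(⟸) Conversely, if r ≡ 7 (mod 8) and r ≡ 6 (mod 7), then by the Chinese remainder theorem r ≡ 55 (mod 56). This is exactly r ≡ 55 (mod 56).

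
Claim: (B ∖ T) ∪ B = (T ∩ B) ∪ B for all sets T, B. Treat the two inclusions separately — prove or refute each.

Both inclusions hold.

(⟸) Let x ∈ (T ∩ B) ∪ B. Then either x ∈ B and x ∉ T; or x ∈ T ∩ B. In each case x ∈ (B ∖ T) ∪ B, so (T ∩ B) ∪ B ⊆ (B ∖ T) ∪ B.

(⟹) Let x ∈ (B ∖ T) ∪ B. Then either x ∈ B and x ∉ T; or x ∈ T ∩ B. In each case x ∈ (T ∩ B) ∪ B, so (B ∖ T) ∪ B ⊆ (T ∩ B) ∪ B.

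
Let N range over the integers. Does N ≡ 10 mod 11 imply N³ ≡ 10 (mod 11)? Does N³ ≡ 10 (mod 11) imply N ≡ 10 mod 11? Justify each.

Forward direction. Suppose N ≡ 10 mod 11. Write N = 11j + 10. Then (11j + 10)³ = 1331j³ + 3630j² + 3300j + 1000 = 11(121j³ + 330j² + 300j + 90) + 10, so N³ ≡ 10 (mod 11).

Converse. For the converse, argue contrapositively. If N ≢ 10 (mod 11), then N is congruent to one of 0, 1, 2, 3, 4, 5, 6, 7, 8, 9 modulo 11, and these give N³ ≡ 0, 1, 8, 5, 9, 4, 7, 2, 6, 3 respectively — never 10.

The biconditional holds.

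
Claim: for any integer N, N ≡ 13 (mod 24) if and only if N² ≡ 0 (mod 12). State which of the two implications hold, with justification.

Neither direction holds.

(⟹) This fails: take N = 13. Then 13 ≡ 13 (mod 24), but 13² = 169 ≡ 1 (mod 12), not 0.

(⟸) This fails: take N = 0. Then 0² = 0 ≡ 0 (mod 12), yet 0 ≡ 0 (mod 24), not 13.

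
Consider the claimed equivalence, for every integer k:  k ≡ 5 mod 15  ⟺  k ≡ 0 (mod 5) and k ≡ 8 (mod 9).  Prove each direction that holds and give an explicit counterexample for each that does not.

The forward direction fails; the converse holds.

[⇐] If k ≡ 0 (mod 5) and k ≡ 8 (mod 9), then by the Chinese remainder theorem k ≡ 35 (mod 45). Since 35 ≡ 5 (mod 15) and 15 ∣ 45, we get k ≡ 5 (mod 15).

[⇒] This fails: k = 20 gives 20 ≡ 5 (mod 15) but 20 ≡ 2 (mod 9), so the conjunction on the right does not hold.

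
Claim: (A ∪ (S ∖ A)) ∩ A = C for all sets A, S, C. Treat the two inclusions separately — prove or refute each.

Forward inclusion. This inclusion fails. Take A = {1}, S = ∅, C = ∅; then 1 ∈ (A ∪ (S ∖ A)) ∩ A but 1 ∉ C.

Reverse inclusion. This inclusion fails. Take A = ∅, S = ∅, C = {1}; then 1 ∈ C but 1 ∉ (A ∪ (S ∖ A)) ∩ A.

Neither inclusion holds.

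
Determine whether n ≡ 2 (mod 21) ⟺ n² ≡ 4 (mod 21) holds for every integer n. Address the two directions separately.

Forward direction. Suppose n ≡ 2 (mod 21). Write n = 21j + 2. Then (21j + 2)² = 441j² + 84j + 4 = 21(21j² + 4j) + 4, so n² ≡ 4 (mod 21).

Converse. This fails: take n = 5. Then 5² = 25 ≡ 4 (mod 21), yet 5 ≡ 5 (mod 21), not 2.

Not equivalent: only (⇒) holds.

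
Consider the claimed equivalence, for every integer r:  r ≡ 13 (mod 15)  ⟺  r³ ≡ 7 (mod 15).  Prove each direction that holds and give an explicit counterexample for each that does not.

The biconditional holds.

(→) Suppose r ≡ 13 (mod 15). Write r = 15j + 13. Then (15j + 13)³ = 3375j³ + 8775j² + 7605j + 2197 = 15(225j³ + 585j² + 507j + 146) + 7, so r³ ≡ 7 (mod 15).

(←) Conversely, suppose r³ ≡ 7 (mod 15). The only residue r in {0, …, 14} with r³ ≡ 7 (mod 15) is r = 13, so r ≡ 13 (mod 15).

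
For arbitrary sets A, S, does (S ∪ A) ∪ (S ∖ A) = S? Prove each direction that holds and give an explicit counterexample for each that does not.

Only the reverse inclusion holds.

(⊇) Let x ∈ S. Then either x ∈ S and x ∉ A; or x ∈ A ∩ S. In each case x ∈ (S ∪ A) ∪ (S ∖ A), so S ⊆ (S ∪ A) ∪ (S ∖ A).

(⊆) This inclusion fails. Take A = {1}, S = ∅; then 1 ∈ (S ∪ A) ∪ (S ∖ A) but 1 ∉ S.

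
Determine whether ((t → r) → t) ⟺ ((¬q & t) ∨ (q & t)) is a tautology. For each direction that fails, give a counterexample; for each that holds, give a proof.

Equivalent; both directions hold.

(→) Assume the antecedent. If r is true, the antecedent forces (r = T, q = F, t = T) or (r = T, q = T, t = T), and (¬q & t) ∨ (q & t) holds there. If r is false, the antecedent forces (r = F, q = F, t = T) or (r = F, q = T, t = T), and (¬q & t) ∨ (q & t) holds there. Either way (¬q & t) ∨ (q & t) holds.

(←) Assume the antecedent. If r is true, the antecedent forces (r = T, q = F, t = T) or (r = T, q = T, t = T), and (t → r) → t holds there. If r is false, the antecedent forces (r = F, q = F, t = T) or (r = F, q = T, t = T), and (t → r) → t holds there. Either way (t → r) → t holds.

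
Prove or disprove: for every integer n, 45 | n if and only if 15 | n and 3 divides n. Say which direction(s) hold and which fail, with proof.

Only the forward implication holds.

Forward direction. If 45 ∣ n, write n = 45q. Since 45 = 3·15, n = 15·(3q), so 15 ∣ n; and since 45 = 15·3, n = 3·(15q), so 3 ∣ n.

Converse. This fails: take n = 15. Both 15 ∣ 15 and 3 ∣ 15, yet 15 is not a multiple of 45 (since 15 = 0·45 + 15), so 45 ∤ 15.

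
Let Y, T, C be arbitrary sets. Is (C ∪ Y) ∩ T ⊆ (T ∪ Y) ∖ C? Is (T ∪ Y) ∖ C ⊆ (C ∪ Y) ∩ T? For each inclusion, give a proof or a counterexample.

(⟹) This inclusion fails. Take Y = ∅, T = {1}, C = {1}; then 1 ∈ (C ∪ Y) ∩ T but 1 ∉ (T ∪ Y) ∖ C.

(⟸) This inclusion fails. Take Y = {1}, T = ∅, C = ∅; then 1 ∈ (T ∪ Y) ∖ C but 1 ∉ (C ∪ Y) ∩ T.

Both inclusions fail.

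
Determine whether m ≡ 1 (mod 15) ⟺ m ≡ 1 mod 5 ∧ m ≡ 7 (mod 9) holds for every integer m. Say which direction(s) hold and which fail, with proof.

(→) This fails: m = 1 gives 1 ≡ 1 (mod 15) but 1 ≡ 1 (mod 9), so the conjunction on the right does not hold.

(←) Conversely, if m ≡ 1 (mod 5) and m ≡ 7 (mod 9), then by the Chinese remainder theorem m ≡ 16 (mod 45). Since 16 ≡ 1 (mod 15) and 15 ∣ 45, we get m ≡ 1 (mod 15).

Only the reverse direction holds.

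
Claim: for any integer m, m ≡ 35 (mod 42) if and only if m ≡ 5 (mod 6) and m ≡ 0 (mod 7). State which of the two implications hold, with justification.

The biconditional holds.

(→) Suppose m ≡ 35 (mod 42); write m = 42j + 35. Since 6 ∣ 42, reducing mod 6 gives m ≡ 35 ≡ 5 (mod 6); since 7 ∣ 42, reducing mod 7 gives m ≡ 35 ≡ 0 (mod 7).

(←) Conversely, if m ≡ 5 (mod 6) and m ≡ 0 (mod 7), then by the Chinese remainder theorem m ≡ 35 (mod 42). This is exactly m ≡ 35 (mod 42).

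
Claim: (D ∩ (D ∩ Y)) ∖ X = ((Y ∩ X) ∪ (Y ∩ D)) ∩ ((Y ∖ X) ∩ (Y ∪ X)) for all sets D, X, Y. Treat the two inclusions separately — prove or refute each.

Both inclusions hold.

(⊆) Let x ∈ (D ∩ (D ∩ Y)) ∖ X. Then x ∈ D ∩ Y and x ∉ X, from which x ∈ ((Y ∩ X) ∪ (Y ∩ D)) ∩ ((Y ∖ X) ∩ (Y ∪ X)).

(⊇) Let x ∈ ((Y ∩ X) ∪ (Y ∩ D)) ∩ ((Y ∖ X) ∩ (Y ∪ X)). Then x ∈ D ∩ Y and x ∉ X, from which x ∈ (D ∩ (D ∩ Y)) ∖ X.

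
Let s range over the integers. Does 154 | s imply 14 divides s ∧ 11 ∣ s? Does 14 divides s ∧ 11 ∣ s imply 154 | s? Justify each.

[⇐] Suppose 14 ∣ s and 11 ∣ s. Any common multiple of 14 and 11 is a multiple of their lcm; here gcd(14, 11) = 1, so lcm(14, 11) = 14·11 = 154, so 154 ∣ s.

[⇒] If 154 ∣ s, write s = 154q. Since 154 = 11·14, s = 14·(11q), so 14 ∣ s; and since 154 = 14·11, s = 11·(14q), so 11 ∣ s.

Equivalent; both directions hold.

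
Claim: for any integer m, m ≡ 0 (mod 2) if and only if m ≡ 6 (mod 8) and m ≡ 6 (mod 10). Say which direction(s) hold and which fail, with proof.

(→) This fails: m = 0 gives 0 ≡ 0 (mod 2) but 0 ≡ 0 (mod 8), so the conjunction on the right does not hold.

(←) Conversely, if m ≡ 6 (mod 8) and m ≡ 6 (mod 10), then by the Chinese remainder theorem m ≡ 6 (mod 40). Since 6 ≡ 0 (mod 2) and 2 ∣ 40, we get m ≡ 0 (mod 2).

(⇒) fails; (⇐) holds.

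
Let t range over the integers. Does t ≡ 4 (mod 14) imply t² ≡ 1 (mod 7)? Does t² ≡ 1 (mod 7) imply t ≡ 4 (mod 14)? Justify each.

Forward direction. This fails: take t = 4. Then 4 ≡ 4 (mod 14), but 4² = 16 ≡ 2 (mod 7), not 1.

Converse. This fails: take t = 1. Then 1² = 1 ≡ 1 (mod 7), yet 1 ≡ 1 (mod 14), not 4.

Neither direction holds.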